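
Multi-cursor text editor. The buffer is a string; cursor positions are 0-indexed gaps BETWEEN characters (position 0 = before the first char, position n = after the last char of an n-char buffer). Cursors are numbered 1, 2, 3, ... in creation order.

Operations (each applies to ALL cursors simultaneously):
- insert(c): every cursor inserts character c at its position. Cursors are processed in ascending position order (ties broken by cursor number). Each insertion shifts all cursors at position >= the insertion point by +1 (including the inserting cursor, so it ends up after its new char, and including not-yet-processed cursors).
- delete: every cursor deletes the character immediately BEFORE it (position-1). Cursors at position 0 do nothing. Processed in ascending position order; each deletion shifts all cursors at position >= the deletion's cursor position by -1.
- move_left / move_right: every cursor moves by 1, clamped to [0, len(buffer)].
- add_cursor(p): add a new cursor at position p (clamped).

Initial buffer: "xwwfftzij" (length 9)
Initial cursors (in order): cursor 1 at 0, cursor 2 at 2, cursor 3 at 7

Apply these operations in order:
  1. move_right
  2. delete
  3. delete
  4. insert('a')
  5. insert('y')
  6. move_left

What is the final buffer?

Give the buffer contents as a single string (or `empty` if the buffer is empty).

Answer: aayyfftayj

Derivation:
After op 1 (move_right): buffer="xwwfftzij" (len 9), cursors c1@1 c2@3 c3@8, authorship .........
After op 2 (delete): buffer="wfftzj" (len 6), cursors c1@0 c2@1 c3@5, authorship ......
After op 3 (delete): buffer="fftj" (len 4), cursors c1@0 c2@0 c3@3, authorship ....
After op 4 (insert('a')): buffer="aafftaj" (len 7), cursors c1@2 c2@2 c3@6, authorship 12...3.
After op 5 (insert('y')): buffer="aayyfftayj" (len 10), cursors c1@4 c2@4 c3@9, authorship 1212...33.
After op 6 (move_left): buffer="aayyfftayj" (len 10), cursors c1@3 c2@3 c3@8, authorship 1212...33.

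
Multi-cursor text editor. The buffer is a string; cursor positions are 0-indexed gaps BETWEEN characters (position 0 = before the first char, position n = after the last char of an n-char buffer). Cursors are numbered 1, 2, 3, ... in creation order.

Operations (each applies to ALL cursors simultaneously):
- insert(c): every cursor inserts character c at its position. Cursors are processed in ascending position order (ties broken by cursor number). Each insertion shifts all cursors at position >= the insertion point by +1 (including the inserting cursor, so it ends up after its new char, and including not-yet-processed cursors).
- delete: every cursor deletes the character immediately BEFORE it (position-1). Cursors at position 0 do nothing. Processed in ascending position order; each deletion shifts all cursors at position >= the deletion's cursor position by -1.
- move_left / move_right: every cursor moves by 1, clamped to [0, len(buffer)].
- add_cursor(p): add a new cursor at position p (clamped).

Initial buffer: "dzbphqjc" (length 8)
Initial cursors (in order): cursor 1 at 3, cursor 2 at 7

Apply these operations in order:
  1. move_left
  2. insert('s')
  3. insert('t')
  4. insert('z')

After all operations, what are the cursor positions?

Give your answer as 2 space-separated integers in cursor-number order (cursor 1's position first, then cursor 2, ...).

After op 1 (move_left): buffer="dzbphqjc" (len 8), cursors c1@2 c2@6, authorship ........
After op 2 (insert('s')): buffer="dzsbphqsjc" (len 10), cursors c1@3 c2@8, authorship ..1....2..
After op 3 (insert('t')): buffer="dzstbphqstjc" (len 12), cursors c1@4 c2@10, authorship ..11....22..
After op 4 (insert('z')): buffer="dzstzbphqstzjc" (len 14), cursors c1@5 c2@12, authorship ..111....222..

Answer: 5 12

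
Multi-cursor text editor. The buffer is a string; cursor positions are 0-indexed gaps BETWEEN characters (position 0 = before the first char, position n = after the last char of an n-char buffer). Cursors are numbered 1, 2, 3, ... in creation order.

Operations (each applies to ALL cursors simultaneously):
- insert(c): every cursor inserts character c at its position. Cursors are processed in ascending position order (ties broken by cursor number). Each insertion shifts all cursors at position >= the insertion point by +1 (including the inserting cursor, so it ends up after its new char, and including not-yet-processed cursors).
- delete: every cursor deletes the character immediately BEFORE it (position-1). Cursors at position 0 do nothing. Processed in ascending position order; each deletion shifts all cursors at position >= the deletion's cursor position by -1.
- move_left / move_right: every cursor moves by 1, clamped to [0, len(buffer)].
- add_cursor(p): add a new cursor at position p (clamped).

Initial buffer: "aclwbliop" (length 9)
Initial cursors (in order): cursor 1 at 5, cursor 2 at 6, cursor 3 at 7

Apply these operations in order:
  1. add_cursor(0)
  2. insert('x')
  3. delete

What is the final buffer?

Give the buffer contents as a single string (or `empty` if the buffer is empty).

After op 1 (add_cursor(0)): buffer="aclwbliop" (len 9), cursors c4@0 c1@5 c2@6 c3@7, authorship .........
After op 2 (insert('x')): buffer="xaclwbxlxixop" (len 13), cursors c4@1 c1@7 c2@9 c3@11, authorship 4.....1.2.3..
After op 3 (delete): buffer="aclwbliop" (len 9), cursors c4@0 c1@5 c2@6 c3@7, authorship .........

Answer: aclwbliop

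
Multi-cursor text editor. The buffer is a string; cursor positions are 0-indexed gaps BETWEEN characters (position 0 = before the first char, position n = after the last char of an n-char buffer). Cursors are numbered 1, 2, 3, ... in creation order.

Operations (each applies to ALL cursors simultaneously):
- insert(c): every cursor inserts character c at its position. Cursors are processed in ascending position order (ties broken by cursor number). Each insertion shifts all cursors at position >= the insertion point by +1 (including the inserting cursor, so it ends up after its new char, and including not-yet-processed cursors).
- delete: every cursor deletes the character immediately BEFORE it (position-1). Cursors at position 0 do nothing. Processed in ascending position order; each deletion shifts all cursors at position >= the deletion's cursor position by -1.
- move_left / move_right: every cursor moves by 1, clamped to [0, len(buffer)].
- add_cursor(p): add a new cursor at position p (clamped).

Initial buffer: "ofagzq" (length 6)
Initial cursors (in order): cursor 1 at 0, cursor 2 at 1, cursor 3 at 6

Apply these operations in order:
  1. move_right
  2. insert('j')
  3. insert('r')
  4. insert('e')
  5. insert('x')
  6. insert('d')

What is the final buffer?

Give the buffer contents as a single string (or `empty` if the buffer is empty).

After op 1 (move_right): buffer="ofagzq" (len 6), cursors c1@1 c2@2 c3@6, authorship ......
After op 2 (insert('j')): buffer="ojfjagzqj" (len 9), cursors c1@2 c2@4 c3@9, authorship .1.2....3
After op 3 (insert('r')): buffer="ojrfjragzqjr" (len 12), cursors c1@3 c2@6 c3@12, authorship .11.22....33
After op 4 (insert('e')): buffer="ojrefjreagzqjre" (len 15), cursors c1@4 c2@8 c3@15, authorship .111.222....333
After op 5 (insert('x')): buffer="ojrexfjrexagzqjrex" (len 18), cursors c1@5 c2@10 c3@18, authorship .1111.2222....3333
After op 6 (insert('d')): buffer="ojrexdfjrexdagzqjrexd" (len 21), cursors c1@6 c2@12 c3@21, authorship .11111.22222....33333

Answer: ojrexdfjrexdagzqjrexd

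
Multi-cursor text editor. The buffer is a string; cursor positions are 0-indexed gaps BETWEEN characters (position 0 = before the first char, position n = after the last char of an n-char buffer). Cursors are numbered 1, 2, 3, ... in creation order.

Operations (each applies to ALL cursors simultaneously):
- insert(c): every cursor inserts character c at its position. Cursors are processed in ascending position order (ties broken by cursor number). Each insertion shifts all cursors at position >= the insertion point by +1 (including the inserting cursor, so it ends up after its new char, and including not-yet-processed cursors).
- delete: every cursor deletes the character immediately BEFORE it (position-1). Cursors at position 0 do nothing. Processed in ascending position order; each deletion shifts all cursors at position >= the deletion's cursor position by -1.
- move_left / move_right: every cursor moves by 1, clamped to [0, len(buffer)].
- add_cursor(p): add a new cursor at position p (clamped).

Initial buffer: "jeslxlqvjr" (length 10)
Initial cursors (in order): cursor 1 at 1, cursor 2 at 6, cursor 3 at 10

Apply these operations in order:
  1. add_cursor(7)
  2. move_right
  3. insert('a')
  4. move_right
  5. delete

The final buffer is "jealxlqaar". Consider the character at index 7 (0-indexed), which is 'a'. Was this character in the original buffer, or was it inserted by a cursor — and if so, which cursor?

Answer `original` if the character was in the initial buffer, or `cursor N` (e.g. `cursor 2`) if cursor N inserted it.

Answer: cursor 2

Derivation:
After op 1 (add_cursor(7)): buffer="jeslxlqvjr" (len 10), cursors c1@1 c2@6 c4@7 c3@10, authorship ..........
After op 2 (move_right): buffer="jeslxlqvjr" (len 10), cursors c1@2 c2@7 c4@8 c3@10, authorship ..........
After op 3 (insert('a')): buffer="jeaslxlqavajra" (len 14), cursors c1@3 c2@9 c4@11 c3@14, authorship ..1.....2.4..3
After op 4 (move_right): buffer="jeaslxlqavajra" (len 14), cursors c1@4 c2@10 c4@12 c3@14, authorship ..1.....2.4..3
After op 5 (delete): buffer="jealxlqaar" (len 10), cursors c1@3 c2@8 c4@9 c3@10, authorship ..1....24.
Authorship (.=original, N=cursor N): . . 1 . . . . 2 4 .
Index 7: author = 2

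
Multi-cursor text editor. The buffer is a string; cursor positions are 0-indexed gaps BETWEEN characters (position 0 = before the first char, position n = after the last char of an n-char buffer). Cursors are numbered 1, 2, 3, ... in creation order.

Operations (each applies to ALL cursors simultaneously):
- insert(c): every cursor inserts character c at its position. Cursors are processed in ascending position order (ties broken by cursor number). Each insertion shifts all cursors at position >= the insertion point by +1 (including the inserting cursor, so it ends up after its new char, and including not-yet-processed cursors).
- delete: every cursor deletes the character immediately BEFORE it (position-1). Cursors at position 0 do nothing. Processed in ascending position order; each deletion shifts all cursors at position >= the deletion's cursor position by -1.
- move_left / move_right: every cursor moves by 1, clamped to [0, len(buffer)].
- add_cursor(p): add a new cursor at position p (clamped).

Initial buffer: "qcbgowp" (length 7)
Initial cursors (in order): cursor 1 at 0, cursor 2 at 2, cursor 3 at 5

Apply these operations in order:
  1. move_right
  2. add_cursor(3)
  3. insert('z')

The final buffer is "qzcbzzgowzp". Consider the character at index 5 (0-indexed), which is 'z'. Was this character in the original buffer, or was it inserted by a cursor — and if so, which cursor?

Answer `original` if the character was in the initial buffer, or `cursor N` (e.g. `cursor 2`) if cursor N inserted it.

After op 1 (move_right): buffer="qcbgowp" (len 7), cursors c1@1 c2@3 c3@6, authorship .......
After op 2 (add_cursor(3)): buffer="qcbgowp" (len 7), cursors c1@1 c2@3 c4@3 c3@6, authorship .......
After op 3 (insert('z')): buffer="qzcbzzgowzp" (len 11), cursors c1@2 c2@6 c4@6 c3@10, authorship .1..24...3.
Authorship (.=original, N=cursor N): . 1 . . 2 4 . . . 3 .
Index 5: author = 4

Answer: cursor 4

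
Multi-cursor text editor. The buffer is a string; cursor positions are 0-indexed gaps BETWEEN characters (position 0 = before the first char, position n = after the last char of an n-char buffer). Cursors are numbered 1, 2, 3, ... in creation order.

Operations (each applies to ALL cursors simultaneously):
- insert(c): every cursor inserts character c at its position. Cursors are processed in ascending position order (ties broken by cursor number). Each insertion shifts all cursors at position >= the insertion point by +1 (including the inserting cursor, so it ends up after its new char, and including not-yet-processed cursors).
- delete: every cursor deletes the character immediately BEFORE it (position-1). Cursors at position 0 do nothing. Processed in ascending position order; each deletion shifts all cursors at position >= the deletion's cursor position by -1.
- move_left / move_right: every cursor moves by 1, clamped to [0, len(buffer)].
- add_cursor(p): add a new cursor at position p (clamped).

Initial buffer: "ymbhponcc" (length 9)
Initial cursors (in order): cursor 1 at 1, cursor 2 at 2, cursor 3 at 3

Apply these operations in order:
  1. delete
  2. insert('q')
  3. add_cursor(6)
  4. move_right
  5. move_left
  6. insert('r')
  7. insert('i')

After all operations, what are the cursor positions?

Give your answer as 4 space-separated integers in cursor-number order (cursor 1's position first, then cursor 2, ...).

Answer: 9 9 9 14

Derivation:
After op 1 (delete): buffer="hponcc" (len 6), cursors c1@0 c2@0 c3@0, authorship ......
After op 2 (insert('q')): buffer="qqqhponcc" (len 9), cursors c1@3 c2@3 c3@3, authorship 123......
After op 3 (add_cursor(6)): buffer="qqqhponcc" (len 9), cursors c1@3 c2@3 c3@3 c4@6, authorship 123......
After op 4 (move_right): buffer="qqqhponcc" (len 9), cursors c1@4 c2@4 c3@4 c4@7, authorship 123......
After op 5 (move_left): buffer="qqqhponcc" (len 9), cursors c1@3 c2@3 c3@3 c4@6, authorship 123......
After op 6 (insert('r')): buffer="qqqrrrhporncc" (len 13), cursors c1@6 c2@6 c3@6 c4@10, authorship 123123...4...
After op 7 (insert('i')): buffer="qqqrrriiihporincc" (len 17), cursors c1@9 c2@9 c3@9 c4@14, authorship 123123123...44...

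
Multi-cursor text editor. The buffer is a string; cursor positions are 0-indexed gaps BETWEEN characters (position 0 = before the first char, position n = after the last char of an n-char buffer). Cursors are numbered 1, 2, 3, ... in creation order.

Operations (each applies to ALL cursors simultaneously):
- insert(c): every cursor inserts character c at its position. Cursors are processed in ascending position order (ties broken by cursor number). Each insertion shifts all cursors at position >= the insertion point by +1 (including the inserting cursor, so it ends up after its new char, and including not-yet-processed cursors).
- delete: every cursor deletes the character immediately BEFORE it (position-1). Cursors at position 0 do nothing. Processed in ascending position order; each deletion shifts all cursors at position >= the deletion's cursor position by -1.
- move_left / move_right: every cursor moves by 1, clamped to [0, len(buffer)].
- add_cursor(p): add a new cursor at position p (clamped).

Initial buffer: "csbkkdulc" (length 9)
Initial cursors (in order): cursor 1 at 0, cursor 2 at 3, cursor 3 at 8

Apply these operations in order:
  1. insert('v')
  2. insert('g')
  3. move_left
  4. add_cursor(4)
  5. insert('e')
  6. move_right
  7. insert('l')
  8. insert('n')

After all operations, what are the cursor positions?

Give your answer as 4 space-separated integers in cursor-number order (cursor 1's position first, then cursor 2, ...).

After op 1 (insert('v')): buffer="vcsbvkkdulvc" (len 12), cursors c1@1 c2@5 c3@11, authorship 1...2.....3.
After op 2 (insert('g')): buffer="vgcsbvgkkdulvgc" (len 15), cursors c1@2 c2@7 c3@14, authorship 11...22.....33.
After op 3 (move_left): buffer="vgcsbvgkkdulvgc" (len 15), cursors c1@1 c2@6 c3@13, authorship 11...22.....33.
After op 4 (add_cursor(4)): buffer="vgcsbvgkkdulvgc" (len 15), cursors c1@1 c4@4 c2@6 c3@13, authorship 11...22.....33.
After op 5 (insert('e')): buffer="vegcsebvegkkdulvegc" (len 19), cursors c1@2 c4@6 c2@9 c3@17, authorship 111..4.222.....333.
After op 6 (move_right): buffer="vegcsebvegkkdulvegc" (len 19), cursors c1@3 c4@7 c2@10 c3@18, authorship 111..4.222.....333.
After op 7 (insert('l')): buffer="veglcseblveglkkdulveglc" (len 23), cursors c1@4 c4@9 c2@13 c3@22, authorship 1111..4.42222.....3333.
After op 8 (insert('n')): buffer="veglncseblnveglnkkdulveglnc" (len 27), cursors c1@5 c4@11 c2@16 c3@26, authorship 11111..4.4422222.....33333.

Answer: 5 16 26 11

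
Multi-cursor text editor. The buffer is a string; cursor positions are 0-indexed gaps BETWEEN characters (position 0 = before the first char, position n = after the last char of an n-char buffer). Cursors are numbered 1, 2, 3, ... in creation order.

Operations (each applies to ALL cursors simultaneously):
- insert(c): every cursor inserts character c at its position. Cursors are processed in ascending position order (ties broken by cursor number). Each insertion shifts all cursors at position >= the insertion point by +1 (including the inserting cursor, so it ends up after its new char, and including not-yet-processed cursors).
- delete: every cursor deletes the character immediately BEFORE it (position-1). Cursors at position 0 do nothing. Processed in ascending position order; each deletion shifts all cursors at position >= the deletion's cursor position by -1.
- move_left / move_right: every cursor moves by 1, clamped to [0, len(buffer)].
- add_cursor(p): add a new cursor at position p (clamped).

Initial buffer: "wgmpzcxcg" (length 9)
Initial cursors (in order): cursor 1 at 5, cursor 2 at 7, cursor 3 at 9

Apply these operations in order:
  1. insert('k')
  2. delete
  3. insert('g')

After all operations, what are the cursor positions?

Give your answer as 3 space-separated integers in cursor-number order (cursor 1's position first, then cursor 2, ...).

After op 1 (insert('k')): buffer="wgmpzkcxkcgk" (len 12), cursors c1@6 c2@9 c3@12, authorship .....1..2..3
After op 2 (delete): buffer="wgmpzcxcg" (len 9), cursors c1@5 c2@7 c3@9, authorship .........
After op 3 (insert('g')): buffer="wgmpzgcxgcgg" (len 12), cursors c1@6 c2@9 c3@12, authorship .....1..2..3

Answer: 6 9 12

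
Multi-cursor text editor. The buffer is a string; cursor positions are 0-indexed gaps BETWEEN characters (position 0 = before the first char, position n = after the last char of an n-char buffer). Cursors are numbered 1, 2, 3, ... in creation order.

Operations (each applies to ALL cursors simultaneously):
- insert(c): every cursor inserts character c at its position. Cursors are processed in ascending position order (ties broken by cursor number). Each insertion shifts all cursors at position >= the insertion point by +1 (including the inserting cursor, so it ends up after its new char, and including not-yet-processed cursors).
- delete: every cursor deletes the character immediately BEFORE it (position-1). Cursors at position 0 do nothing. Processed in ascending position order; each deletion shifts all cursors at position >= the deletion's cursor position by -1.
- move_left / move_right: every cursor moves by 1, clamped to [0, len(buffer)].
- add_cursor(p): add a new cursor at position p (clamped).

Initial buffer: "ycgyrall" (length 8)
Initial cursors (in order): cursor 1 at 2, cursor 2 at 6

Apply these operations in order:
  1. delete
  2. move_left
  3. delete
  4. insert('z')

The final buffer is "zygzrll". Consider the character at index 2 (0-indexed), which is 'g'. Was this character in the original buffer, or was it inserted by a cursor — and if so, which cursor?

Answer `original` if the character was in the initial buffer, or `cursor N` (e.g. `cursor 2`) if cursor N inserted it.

Answer: original

Derivation:
After op 1 (delete): buffer="ygyrll" (len 6), cursors c1@1 c2@4, authorship ......
After op 2 (move_left): buffer="ygyrll" (len 6), cursors c1@0 c2@3, authorship ......
After op 3 (delete): buffer="ygrll" (len 5), cursors c1@0 c2@2, authorship .....
After op 4 (insert('z')): buffer="zygzrll" (len 7), cursors c1@1 c2@4, authorship 1..2...
Authorship (.=original, N=cursor N): 1 . . 2 . . .
Index 2: author = original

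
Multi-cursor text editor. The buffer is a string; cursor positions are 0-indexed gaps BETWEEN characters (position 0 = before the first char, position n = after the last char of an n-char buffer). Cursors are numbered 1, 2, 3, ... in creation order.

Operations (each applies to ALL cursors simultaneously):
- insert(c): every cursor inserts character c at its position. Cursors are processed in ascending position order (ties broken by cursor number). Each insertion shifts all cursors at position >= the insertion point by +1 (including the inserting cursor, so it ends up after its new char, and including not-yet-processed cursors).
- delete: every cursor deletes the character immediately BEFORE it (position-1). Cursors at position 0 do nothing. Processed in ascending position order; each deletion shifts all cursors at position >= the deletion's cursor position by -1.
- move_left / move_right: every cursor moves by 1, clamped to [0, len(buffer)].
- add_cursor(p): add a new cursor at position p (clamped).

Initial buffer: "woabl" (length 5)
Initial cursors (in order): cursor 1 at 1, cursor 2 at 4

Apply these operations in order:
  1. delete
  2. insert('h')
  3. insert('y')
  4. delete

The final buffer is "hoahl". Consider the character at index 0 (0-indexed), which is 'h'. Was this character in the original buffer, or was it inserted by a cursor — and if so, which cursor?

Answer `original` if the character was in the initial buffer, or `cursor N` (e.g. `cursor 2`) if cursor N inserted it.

Answer: cursor 1

Derivation:
After op 1 (delete): buffer="oal" (len 3), cursors c1@0 c2@2, authorship ...
After op 2 (insert('h')): buffer="hoahl" (len 5), cursors c1@1 c2@4, authorship 1..2.
After op 3 (insert('y')): buffer="hyoahyl" (len 7), cursors c1@2 c2@6, authorship 11..22.
After op 4 (delete): buffer="hoahl" (len 5), cursors c1@1 c2@4, authorship 1..2.
Authorship (.=original, N=cursor N): 1 . . 2 .
Index 0: author = 1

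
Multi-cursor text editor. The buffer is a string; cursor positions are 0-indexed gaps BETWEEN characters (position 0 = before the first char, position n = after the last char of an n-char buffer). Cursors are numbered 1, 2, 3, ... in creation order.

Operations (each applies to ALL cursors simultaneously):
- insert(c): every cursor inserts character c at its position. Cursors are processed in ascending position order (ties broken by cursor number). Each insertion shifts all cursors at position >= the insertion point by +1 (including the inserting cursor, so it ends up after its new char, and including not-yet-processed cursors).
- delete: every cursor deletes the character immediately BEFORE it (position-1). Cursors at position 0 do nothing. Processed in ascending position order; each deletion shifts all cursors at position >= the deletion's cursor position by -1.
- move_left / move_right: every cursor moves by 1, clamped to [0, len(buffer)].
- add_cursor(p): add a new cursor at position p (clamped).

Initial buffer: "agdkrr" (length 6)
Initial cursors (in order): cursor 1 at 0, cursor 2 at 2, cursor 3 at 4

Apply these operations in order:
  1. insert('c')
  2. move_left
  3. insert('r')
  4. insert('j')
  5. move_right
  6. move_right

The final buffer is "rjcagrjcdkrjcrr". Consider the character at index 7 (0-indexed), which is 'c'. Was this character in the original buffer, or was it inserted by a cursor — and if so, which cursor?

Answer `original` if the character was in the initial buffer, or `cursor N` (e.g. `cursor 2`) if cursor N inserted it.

After op 1 (insert('c')): buffer="cagcdkcrr" (len 9), cursors c1@1 c2@4 c3@7, authorship 1..2..3..
After op 2 (move_left): buffer="cagcdkcrr" (len 9), cursors c1@0 c2@3 c3@6, authorship 1..2..3..
After op 3 (insert('r')): buffer="rcagrcdkrcrr" (len 12), cursors c1@1 c2@5 c3@9, authorship 11..22..33..
After op 4 (insert('j')): buffer="rjcagrjcdkrjcrr" (len 15), cursors c1@2 c2@7 c3@12, authorship 111..222..333..
After op 5 (move_right): buffer="rjcagrjcdkrjcrr" (len 15), cursors c1@3 c2@8 c3@13, authorship 111..222..333..
After op 6 (move_right): buffer="rjcagrjcdkrjcrr" (len 15), cursors c1@4 c2@9 c3@14, authorship 111..222..333..
Authorship (.=original, N=cursor N): 1 1 1 . . 2 2 2 . . 3 3 3 . .
Index 7: author = 2

Answer: cursor 2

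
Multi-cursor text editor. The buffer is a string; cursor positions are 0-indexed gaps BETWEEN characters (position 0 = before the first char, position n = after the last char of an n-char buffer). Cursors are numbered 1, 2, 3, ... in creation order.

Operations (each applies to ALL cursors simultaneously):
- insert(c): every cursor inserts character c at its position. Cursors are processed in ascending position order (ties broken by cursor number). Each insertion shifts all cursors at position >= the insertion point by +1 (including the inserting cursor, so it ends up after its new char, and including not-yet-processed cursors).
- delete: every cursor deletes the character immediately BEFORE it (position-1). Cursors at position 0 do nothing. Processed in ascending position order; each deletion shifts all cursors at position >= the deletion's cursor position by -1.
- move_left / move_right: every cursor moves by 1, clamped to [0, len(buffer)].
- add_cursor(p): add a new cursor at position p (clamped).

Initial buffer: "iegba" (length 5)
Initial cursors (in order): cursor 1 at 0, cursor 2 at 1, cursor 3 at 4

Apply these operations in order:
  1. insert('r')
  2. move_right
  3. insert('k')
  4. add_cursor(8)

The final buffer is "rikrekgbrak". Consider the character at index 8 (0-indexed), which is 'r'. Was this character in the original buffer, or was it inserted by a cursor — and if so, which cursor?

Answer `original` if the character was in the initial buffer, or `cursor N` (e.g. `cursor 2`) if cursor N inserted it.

After op 1 (insert('r')): buffer="riregbra" (len 8), cursors c1@1 c2@3 c3@7, authorship 1.2...3.
After op 2 (move_right): buffer="riregbra" (len 8), cursors c1@2 c2@4 c3@8, authorship 1.2...3.
After op 3 (insert('k')): buffer="rikrekgbrak" (len 11), cursors c1@3 c2@6 c3@11, authorship 1.12.2..3.3
After op 4 (add_cursor(8)): buffer="rikrekgbrak" (len 11), cursors c1@3 c2@6 c4@8 c3@11, authorship 1.12.2..3.3
Authorship (.=original, N=cursor N): 1 . 1 2 . 2 . . 3 . 3
Index 8: author = 3

Answer: cursor 3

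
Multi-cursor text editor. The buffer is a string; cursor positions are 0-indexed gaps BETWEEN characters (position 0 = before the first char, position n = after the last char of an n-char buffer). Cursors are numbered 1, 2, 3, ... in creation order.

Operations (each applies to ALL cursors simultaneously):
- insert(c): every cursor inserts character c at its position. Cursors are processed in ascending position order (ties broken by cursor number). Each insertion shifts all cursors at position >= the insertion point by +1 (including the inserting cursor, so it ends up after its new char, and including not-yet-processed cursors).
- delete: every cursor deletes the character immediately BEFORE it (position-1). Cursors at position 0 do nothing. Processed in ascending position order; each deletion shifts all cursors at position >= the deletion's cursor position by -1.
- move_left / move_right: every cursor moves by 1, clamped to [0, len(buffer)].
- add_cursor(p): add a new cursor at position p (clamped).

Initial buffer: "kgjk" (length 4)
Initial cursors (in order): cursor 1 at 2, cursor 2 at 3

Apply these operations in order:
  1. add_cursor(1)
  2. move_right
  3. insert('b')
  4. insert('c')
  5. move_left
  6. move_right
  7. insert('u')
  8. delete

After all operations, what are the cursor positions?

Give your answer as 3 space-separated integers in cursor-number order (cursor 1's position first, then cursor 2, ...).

After op 1 (add_cursor(1)): buffer="kgjk" (len 4), cursors c3@1 c1@2 c2@3, authorship ....
After op 2 (move_right): buffer="kgjk" (len 4), cursors c3@2 c1@3 c2@4, authorship ....
After op 3 (insert('b')): buffer="kgbjbkb" (len 7), cursors c3@3 c1@5 c2@7, authorship ..3.1.2
After op 4 (insert('c')): buffer="kgbcjbckbc" (len 10), cursors c3@4 c1@7 c2@10, authorship ..33.11.22
After op 5 (move_left): buffer="kgbcjbckbc" (len 10), cursors c3@3 c1@6 c2@9, authorship ..33.11.22
After op 6 (move_right): buffer="kgbcjbckbc" (len 10), cursors c3@4 c1@7 c2@10, authorship ..33.11.22
After op 7 (insert('u')): buffer="kgbcujbcukbcu" (len 13), cursors c3@5 c1@9 c2@13, authorship ..333.111.222
After op 8 (delete): buffer="kgbcjbckbc" (len 10), cursors c3@4 c1@7 c2@10, authorship ..33.11.22

Answer: 7 10 4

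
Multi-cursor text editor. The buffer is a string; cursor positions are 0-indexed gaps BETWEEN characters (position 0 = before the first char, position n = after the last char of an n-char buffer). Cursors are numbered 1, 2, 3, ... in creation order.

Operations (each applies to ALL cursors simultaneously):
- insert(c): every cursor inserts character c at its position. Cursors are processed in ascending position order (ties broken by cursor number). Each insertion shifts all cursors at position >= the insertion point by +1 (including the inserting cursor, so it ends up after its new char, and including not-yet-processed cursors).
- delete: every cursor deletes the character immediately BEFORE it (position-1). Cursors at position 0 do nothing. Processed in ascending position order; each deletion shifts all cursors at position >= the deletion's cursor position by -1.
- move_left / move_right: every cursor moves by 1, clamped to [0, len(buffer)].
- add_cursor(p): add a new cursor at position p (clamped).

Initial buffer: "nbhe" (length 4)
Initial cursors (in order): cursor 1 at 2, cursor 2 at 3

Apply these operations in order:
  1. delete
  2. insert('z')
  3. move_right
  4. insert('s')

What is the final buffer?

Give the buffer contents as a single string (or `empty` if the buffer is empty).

Answer: nzzess

Derivation:
After op 1 (delete): buffer="ne" (len 2), cursors c1@1 c2@1, authorship ..
After op 2 (insert('z')): buffer="nzze" (len 4), cursors c1@3 c2@3, authorship .12.
After op 3 (move_right): buffer="nzze" (len 4), cursors c1@4 c2@4, authorship .12.
After op 4 (insert('s')): buffer="nzzess" (len 6), cursors c1@6 c2@6, authorship .12.12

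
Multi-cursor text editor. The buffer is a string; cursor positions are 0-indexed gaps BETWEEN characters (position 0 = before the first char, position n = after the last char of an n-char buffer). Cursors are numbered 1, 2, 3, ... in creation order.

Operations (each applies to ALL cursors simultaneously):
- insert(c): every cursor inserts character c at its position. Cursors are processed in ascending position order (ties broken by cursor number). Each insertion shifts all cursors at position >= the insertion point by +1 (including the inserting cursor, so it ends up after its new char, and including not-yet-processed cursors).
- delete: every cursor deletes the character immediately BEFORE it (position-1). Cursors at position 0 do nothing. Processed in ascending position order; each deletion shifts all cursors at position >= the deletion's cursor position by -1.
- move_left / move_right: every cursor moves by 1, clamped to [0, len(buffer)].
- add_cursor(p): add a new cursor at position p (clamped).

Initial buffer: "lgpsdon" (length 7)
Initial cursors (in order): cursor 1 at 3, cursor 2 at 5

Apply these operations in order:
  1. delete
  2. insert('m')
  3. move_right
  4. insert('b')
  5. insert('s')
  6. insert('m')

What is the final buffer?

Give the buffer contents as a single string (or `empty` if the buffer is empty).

After op 1 (delete): buffer="lgson" (len 5), cursors c1@2 c2@3, authorship .....
After op 2 (insert('m')): buffer="lgmsmon" (len 7), cursors c1@3 c2@5, authorship ..1.2..
After op 3 (move_right): buffer="lgmsmon" (len 7), cursors c1@4 c2@6, authorship ..1.2..
After op 4 (insert('b')): buffer="lgmsbmobn" (len 9), cursors c1@5 c2@8, authorship ..1.12.2.
After op 5 (insert('s')): buffer="lgmsbsmobsn" (len 11), cursors c1@6 c2@10, authorship ..1.112.22.
After op 6 (insert('m')): buffer="lgmsbsmmobsmn" (len 13), cursors c1@7 c2@12, authorship ..1.1112.222.

Answer: lgmsbsmmobsmn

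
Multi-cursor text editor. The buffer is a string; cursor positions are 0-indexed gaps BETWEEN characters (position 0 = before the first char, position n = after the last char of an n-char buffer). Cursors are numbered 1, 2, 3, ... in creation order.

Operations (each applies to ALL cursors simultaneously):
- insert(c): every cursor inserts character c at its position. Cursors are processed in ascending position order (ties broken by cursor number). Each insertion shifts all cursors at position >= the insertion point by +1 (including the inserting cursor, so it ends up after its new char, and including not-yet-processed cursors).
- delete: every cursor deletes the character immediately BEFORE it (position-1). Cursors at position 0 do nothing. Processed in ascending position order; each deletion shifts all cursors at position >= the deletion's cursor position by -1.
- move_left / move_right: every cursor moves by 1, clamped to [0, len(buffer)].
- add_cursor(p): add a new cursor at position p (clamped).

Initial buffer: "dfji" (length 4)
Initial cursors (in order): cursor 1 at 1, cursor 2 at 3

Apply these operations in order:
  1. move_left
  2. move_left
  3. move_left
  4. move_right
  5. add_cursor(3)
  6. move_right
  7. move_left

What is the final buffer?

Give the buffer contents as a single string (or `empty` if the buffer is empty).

After op 1 (move_left): buffer="dfji" (len 4), cursors c1@0 c2@2, authorship ....
After op 2 (move_left): buffer="dfji" (len 4), cursors c1@0 c2@1, authorship ....
After op 3 (move_left): buffer="dfji" (len 4), cursors c1@0 c2@0, authorship ....
After op 4 (move_right): buffer="dfji" (len 4), cursors c1@1 c2@1, authorship ....
After op 5 (add_cursor(3)): buffer="dfji" (len 4), cursors c1@1 c2@1 c3@3, authorship ....
After op 6 (move_right): buffer="dfji" (len 4), cursors c1@2 c2@2 c3@4, authorship ....
After op 7 (move_left): buffer="dfji" (len 4), cursors c1@1 c2@1 c3@3, authorship ....

Answer: dfji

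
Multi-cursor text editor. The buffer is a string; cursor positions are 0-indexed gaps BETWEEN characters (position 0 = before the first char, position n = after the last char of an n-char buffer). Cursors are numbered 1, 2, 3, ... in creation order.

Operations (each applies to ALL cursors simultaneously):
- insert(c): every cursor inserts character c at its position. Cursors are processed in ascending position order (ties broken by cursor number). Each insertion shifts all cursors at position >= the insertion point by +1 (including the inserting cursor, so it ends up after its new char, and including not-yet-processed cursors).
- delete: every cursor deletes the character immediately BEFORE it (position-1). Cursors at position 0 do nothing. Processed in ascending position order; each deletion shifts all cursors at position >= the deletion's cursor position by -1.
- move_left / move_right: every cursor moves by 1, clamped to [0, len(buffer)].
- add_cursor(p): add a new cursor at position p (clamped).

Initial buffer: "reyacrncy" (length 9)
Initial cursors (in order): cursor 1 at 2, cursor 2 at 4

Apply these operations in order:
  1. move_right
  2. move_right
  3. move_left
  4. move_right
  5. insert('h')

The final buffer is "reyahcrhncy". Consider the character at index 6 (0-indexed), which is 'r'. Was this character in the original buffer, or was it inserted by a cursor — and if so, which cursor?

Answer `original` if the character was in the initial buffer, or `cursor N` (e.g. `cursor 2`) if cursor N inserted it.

Answer: original

Derivation:
After op 1 (move_right): buffer="reyacrncy" (len 9), cursors c1@3 c2@5, authorship .........
After op 2 (move_right): buffer="reyacrncy" (len 9), cursors c1@4 c2@6, authorship .........
After op 3 (move_left): buffer="reyacrncy" (len 9), cursors c1@3 c2@5, authorship .........
After op 4 (move_right): buffer="reyacrncy" (len 9), cursors c1@4 c2@6, authorship .........
After op 5 (insert('h')): buffer="reyahcrhncy" (len 11), cursors c1@5 c2@8, authorship ....1..2...
Authorship (.=original, N=cursor N): . . . . 1 . . 2 . . .
Index 6: author = original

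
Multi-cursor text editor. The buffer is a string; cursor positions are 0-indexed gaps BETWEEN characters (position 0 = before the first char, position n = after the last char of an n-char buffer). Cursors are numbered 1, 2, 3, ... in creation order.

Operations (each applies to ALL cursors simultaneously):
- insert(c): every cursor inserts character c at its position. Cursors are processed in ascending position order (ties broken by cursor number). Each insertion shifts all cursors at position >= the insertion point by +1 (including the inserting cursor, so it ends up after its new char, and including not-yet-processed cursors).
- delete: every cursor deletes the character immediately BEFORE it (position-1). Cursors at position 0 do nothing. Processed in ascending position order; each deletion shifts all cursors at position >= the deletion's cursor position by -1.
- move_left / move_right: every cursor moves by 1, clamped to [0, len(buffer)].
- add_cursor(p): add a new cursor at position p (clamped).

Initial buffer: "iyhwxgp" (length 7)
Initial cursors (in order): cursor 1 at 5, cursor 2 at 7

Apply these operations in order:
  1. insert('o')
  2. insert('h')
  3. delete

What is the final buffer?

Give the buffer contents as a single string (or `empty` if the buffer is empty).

After op 1 (insert('o')): buffer="iyhwxogpo" (len 9), cursors c1@6 c2@9, authorship .....1..2
After op 2 (insert('h')): buffer="iyhwxohgpoh" (len 11), cursors c1@7 c2@11, authorship .....11..22
After op 3 (delete): buffer="iyhwxogpo" (len 9), cursors c1@6 c2@9, authorship .....1..2

Answer: iyhwxogpo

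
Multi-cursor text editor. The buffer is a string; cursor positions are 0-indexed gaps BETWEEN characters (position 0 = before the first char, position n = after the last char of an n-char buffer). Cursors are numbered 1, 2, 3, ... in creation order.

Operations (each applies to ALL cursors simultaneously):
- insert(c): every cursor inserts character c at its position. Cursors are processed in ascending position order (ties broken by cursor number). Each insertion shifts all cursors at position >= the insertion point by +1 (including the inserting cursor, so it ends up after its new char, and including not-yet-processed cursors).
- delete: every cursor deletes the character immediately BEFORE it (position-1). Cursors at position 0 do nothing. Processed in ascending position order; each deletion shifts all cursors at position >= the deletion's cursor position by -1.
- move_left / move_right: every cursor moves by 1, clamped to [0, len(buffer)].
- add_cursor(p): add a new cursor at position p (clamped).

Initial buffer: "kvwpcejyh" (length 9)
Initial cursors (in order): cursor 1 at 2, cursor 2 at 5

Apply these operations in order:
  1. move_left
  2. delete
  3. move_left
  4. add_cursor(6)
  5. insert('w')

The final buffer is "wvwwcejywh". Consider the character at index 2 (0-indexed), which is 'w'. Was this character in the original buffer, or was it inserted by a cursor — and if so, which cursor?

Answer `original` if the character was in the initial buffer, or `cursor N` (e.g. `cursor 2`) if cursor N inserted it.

After op 1 (move_left): buffer="kvwpcejyh" (len 9), cursors c1@1 c2@4, authorship .........
After op 2 (delete): buffer="vwcejyh" (len 7), cursors c1@0 c2@2, authorship .......
After op 3 (move_left): buffer="vwcejyh" (len 7), cursors c1@0 c2@1, authorship .......
After op 4 (add_cursor(6)): buffer="vwcejyh" (len 7), cursors c1@0 c2@1 c3@6, authorship .......
After op 5 (insert('w')): buffer="wvwwcejywh" (len 10), cursors c1@1 c2@3 c3@9, authorship 1.2.....3.
Authorship (.=original, N=cursor N): 1 . 2 . . . . . 3 .
Index 2: author = 2

Answer: cursor 2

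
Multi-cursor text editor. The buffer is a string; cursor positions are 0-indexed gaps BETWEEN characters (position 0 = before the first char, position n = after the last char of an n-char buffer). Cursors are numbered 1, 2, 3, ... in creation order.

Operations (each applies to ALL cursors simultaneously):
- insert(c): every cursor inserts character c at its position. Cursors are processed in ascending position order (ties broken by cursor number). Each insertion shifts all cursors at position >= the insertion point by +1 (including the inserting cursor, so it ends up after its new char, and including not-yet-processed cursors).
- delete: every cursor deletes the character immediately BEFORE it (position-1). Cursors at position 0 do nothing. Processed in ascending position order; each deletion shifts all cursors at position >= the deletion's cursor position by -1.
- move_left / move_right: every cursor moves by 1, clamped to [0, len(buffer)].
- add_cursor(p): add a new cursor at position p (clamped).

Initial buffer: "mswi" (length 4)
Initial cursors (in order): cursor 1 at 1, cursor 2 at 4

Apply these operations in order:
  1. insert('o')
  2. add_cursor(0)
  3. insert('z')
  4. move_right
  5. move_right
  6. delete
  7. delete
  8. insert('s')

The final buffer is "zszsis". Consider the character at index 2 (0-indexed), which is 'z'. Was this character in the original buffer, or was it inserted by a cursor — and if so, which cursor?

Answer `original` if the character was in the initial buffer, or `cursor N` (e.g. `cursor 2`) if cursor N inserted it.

Answer: cursor 1

Derivation:
After op 1 (insert('o')): buffer="moswio" (len 6), cursors c1@2 c2@6, authorship .1...2
After op 2 (add_cursor(0)): buffer="moswio" (len 6), cursors c3@0 c1@2 c2@6, authorship .1...2
After op 3 (insert('z')): buffer="zmozswioz" (len 9), cursors c3@1 c1@4 c2@9, authorship 3.11...22
After op 4 (move_right): buffer="zmozswioz" (len 9), cursors c3@2 c1@5 c2@9, authorship 3.11...22
After op 5 (move_right): buffer="zmozswioz" (len 9), cursors c3@3 c1@6 c2@9, authorship 3.11...22
After op 6 (delete): buffer="zmzsio" (len 6), cursors c3@2 c1@4 c2@6, authorship 3.1..2
After op 7 (delete): buffer="zzi" (len 3), cursors c3@1 c1@2 c2@3, authorship 31.
After op 8 (insert('s')): buffer="zszsis" (len 6), cursors c3@2 c1@4 c2@6, authorship 3311.2
Authorship (.=original, N=cursor N): 3 3 1 1 . 2
Index 2: author = 1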